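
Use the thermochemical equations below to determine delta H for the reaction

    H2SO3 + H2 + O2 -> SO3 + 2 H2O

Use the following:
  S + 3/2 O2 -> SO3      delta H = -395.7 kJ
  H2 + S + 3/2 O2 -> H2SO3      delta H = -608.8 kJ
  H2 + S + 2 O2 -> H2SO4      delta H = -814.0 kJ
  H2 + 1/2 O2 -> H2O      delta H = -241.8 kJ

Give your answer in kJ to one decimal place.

equation 1 as written: -395.7 kJ
equation 2 reversed: +608.8 kJ
equation 3: not needed.
equation 4 × 2: (2)·(-241.8) = -483.6 kJ
delta H = (1)·(-395.7) + (-1)·(-608.8) + (2)·(-241.8) = -270.5 kJ

delta H = -270.5 kJ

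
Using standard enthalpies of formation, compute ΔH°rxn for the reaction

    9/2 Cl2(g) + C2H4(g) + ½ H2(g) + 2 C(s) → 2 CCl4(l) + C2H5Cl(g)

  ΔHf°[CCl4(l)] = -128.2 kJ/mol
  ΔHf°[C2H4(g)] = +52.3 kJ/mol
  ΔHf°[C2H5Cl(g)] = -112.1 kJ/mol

ΔH°rxn = -420.8 kJ/mol

ΔH°rxn = Σ nΔHf°(products) − Σ nΔHf°(reactants).
Products: 2·(-128.2) + 1·(-112.1) = -368.5
Reactants: 9/2·(+0.0) + 1·(+52.3) + 1/2·(+0.0) + 2·(+0.0) = +52.3
ΔH°rxn = (-368.5) − (+52.3) = -420.8 kJ/mol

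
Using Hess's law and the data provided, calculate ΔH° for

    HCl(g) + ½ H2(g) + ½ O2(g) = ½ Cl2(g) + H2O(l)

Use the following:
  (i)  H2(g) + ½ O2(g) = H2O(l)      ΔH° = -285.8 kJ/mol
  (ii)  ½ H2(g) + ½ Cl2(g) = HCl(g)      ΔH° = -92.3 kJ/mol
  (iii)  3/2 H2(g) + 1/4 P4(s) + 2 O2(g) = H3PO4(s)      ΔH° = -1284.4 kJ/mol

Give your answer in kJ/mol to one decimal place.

(i) as written: -285.8 kJ/mol
(ii) reversed: +92.3 kJ/mol
(iii): not needed.
Combining the equations, ΔH° = (1)·(-285.8) + (-1)·(-92.3) = -193.5 kJ/mol

ΔH° = -193.5 kJ/mol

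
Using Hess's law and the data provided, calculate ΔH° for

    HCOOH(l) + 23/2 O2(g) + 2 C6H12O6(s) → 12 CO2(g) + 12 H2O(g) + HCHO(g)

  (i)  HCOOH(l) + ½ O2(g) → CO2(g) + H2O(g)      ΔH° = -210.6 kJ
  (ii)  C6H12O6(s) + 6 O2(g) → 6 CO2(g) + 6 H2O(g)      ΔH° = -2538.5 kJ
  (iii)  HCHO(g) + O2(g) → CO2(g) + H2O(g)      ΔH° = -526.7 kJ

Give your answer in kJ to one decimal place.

(i) as written: -210.6 kJ
(ii) × 2: (2)·(-2538.5) = -5077.0 kJ
(iii) reversed: +526.7 kJ
Summing the manipulated equations, ΔH° = (-210.6) + (-5077.0) + (+526.7) = -4760.9 kJ

ΔH° = -4760.9 kJ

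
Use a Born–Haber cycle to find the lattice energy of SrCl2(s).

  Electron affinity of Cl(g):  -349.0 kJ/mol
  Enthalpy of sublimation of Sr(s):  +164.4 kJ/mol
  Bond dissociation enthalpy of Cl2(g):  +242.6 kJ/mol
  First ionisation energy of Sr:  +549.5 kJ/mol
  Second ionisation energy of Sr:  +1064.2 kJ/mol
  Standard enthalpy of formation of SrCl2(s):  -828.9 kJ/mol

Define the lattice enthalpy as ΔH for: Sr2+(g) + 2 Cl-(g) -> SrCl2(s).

U = -2151.6 kJ/mol

ΔHf° = 1·ΔHsub + 1·(ΣIE) + 1·D(Cl2) + 2·EA + U
-828.9 = 1·(+164.4) + 1·(+1613.7) + 1·(+242.6) + 2·(-349.0) + U
U = -828.9 − (+1322.7) = -2151.6 kJ/mol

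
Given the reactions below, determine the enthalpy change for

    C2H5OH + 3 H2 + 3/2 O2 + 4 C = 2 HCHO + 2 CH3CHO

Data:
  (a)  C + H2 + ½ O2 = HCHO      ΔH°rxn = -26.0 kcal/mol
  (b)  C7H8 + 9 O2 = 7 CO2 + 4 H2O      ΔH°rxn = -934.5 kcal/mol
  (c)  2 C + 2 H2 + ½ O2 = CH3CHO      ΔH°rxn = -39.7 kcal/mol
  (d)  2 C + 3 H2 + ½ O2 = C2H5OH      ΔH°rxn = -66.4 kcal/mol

ΔH°rxn = -65.0 kcal/mol

(a) × 2 (scale by 2 for the 2 HCHO): (2)·(-26.0) = -52.0 kcal/mol
(b): not needed (CO2 appears nowhere else).
(c) × 2 (×2 to match 2 CH3CHO in the target): (2)·(-39.7) = -79.4 kcal/mol
(d) reversed (C2H5OH must end up as a reactant): +66.4 kcal/mol
ΔH°rxn = (2)·(-26.0) + (2)·(-39.7) + (-1)·(-66.4) = -65.0 kcal/mol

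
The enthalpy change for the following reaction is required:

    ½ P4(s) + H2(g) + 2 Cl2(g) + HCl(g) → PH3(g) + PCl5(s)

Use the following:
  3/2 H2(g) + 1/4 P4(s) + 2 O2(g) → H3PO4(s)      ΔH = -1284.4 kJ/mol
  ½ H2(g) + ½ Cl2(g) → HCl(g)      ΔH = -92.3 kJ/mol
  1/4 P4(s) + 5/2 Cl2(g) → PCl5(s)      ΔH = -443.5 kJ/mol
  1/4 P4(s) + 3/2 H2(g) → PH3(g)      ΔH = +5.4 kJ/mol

equation 1: not needed (O2(g) appears nowhere else).
equation 2 reversed (HCl(g) must end up as a reactant): +92.3 kJ/mol
equation 3 as written (PCl5(s) already on the product side): -443.5 kJ/mol
equation 4 as written (PH3(g) already on the product side): +5.4 kJ/mol
Summing the manipulated equations, ΔH = (-1)·(-92.3) + (1)·(-443.5) + (1)·(+5.4) = -345.8 kJ/mol

ΔH = -345.8 kJ/mol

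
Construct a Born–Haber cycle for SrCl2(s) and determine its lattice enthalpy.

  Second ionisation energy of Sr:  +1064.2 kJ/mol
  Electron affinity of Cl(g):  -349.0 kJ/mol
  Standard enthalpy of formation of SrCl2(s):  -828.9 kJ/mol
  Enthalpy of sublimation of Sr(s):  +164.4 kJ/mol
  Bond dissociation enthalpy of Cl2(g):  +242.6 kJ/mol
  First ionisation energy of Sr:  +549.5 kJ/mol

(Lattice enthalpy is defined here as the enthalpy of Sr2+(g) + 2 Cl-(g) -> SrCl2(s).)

U = -2151.6 kJ/mol

ΔHf° = 1·ΔHsub + 1·(ΣIE) + 1·D(Cl2) + 2·EA + U
-828.9 = 1·(+164.4) + 1·(+1613.7) + 1·(+242.6) + 2·(-349.0) + U
U = -828.9 − (+1322.7) = -2151.6 kJ/mol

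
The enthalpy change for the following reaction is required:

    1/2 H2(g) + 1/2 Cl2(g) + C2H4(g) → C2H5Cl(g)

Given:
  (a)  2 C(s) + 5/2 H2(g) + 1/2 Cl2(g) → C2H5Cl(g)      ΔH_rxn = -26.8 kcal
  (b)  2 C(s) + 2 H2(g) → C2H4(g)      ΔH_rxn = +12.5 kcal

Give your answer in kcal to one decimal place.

(a) as written: -26.8 kcal
(b) reversed: -12.5 kcal
ΔH_rxn = (-26.8) + (-12.5) = -39.3 kcal

ΔH_rxn = -39.3 kcal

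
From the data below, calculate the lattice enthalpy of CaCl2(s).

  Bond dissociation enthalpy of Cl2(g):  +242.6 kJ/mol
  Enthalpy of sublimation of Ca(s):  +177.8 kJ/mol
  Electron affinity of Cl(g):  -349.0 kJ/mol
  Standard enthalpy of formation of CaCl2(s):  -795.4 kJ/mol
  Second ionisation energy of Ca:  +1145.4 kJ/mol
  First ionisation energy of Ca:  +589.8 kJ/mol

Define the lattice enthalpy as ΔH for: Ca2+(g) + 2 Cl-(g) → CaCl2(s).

ΔHf° = 1·ΔHsub + 1·(ΣIE) + 1·D(Cl2) + 2·EA + U
-795.4 = 1·(+177.8) + 1·(+1735.2) + 1·(+242.6) + 2·(-349.0) + U
U = -795.4 − (+1457.6) = -2253.0 kJ/mol

U = -2253.0 kJ/mol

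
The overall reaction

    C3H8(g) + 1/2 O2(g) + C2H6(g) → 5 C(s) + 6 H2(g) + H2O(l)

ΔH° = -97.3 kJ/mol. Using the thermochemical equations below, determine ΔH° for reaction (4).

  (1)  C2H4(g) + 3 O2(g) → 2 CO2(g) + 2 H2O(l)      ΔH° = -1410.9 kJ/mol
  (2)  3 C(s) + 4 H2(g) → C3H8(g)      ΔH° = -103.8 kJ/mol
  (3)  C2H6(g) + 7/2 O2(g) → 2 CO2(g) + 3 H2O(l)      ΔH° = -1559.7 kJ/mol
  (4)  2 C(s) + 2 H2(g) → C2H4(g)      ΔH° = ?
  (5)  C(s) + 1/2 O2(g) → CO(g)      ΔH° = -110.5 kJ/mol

ΔH° = 52.3 kJ/mol

(1) reversed: +1410.9 kJ/mol
(2) reversed (reverse to put C3H8(g) on the reactant side): +103.8 kJ/mol
(3) as written (C2H6(g) already on the reactant side): -1559.7 kJ/mol
(4) reversed: contributes −x
(5): not needed (CO(g) appears nowhere else).
-97.3 = (+1410.9) + (+103.8) + (-1559.7) − x
x = (-97.3 − (-45.0)) / (-1) = 52.3 kJ/mol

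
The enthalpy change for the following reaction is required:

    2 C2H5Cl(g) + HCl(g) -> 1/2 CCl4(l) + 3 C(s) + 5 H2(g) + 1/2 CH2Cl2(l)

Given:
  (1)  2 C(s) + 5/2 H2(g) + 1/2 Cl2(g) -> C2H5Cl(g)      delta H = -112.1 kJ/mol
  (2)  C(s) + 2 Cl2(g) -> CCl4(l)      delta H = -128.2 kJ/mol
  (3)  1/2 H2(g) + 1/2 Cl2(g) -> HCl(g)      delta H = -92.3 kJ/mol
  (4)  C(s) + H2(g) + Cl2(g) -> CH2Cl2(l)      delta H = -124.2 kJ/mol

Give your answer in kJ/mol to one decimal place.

(1) reversed and × 2 (reverse to put C2H5Cl(g) on the reactant side; scale by 2 for the 2 C2H5Cl(g)): (-2)·(-112.1) = +224.2 kJ/mol
(2) × 1/2 (scale by 1/2 for the 1/2 CCl4(l)): (1/2)·(-128.2) = -64.1 kJ/mol
(3) reversed (HCl(g) must end up as a reactant): +92.3 kJ/mol
(4) × 1/2 (scale by 1/2 for the 1/2 CH2Cl2(l)): (1/2)·(-124.2) = -62.1 kJ/mol
delta H = (+224.2) + (-64.1) + (+92.3) + (-62.1) = 190.3 kJ/mol

delta H = 190.3 kJ/mol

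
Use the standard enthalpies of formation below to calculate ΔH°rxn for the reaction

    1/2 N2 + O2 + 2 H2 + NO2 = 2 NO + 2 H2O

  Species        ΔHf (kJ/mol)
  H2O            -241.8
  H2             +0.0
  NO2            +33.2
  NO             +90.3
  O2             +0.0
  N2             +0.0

ΔH°rxn = -336.2 kJ/mol

ΔH°rxn = Σ nΔHf°(products) − Σ nΔHf°(reactants).
Products: 2·(+90.3) + 2·(-241.8) = -303.0
Reactants: 1/2·(+0.0) + 1·(+0.0) + 2·(+0.0) + 1·(+33.2) = +33.2
ΔH°rxn = (-303.0) − (+33.2) = -336.2 kJ/mol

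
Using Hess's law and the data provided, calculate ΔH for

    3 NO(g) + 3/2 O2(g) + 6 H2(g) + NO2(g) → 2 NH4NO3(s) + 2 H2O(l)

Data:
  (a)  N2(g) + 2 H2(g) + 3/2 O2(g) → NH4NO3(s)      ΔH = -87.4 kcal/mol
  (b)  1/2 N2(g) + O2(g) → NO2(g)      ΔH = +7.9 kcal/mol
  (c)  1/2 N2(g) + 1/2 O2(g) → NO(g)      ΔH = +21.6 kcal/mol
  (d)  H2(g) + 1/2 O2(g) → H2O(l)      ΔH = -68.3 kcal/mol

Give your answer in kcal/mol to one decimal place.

ΔH = -384.1 kcal/mol

(a) × 2 (×2 to match 2 NH4NO3(s) in the target): (2)·(-87.4) = -174.8 kcal/mol
(b) reversed (reverse to put NO2(g) on the reactant side): -7.9 kcal/mol
(c) reversed and × 3 (reverse to put NO(g) on the reactant side; scale by 3 for the 3 NO(g)): (-3)·(+21.6) = -64.8 kcal/mol
(d) × 2 (×2 to match 2 H2O(l) in the target): (2)·(-68.3) = -136.6 kcal/mol
ΔH = (-174.8) + (-7.9) + (-64.8) + (-136.6) = -384.1 kcal/mol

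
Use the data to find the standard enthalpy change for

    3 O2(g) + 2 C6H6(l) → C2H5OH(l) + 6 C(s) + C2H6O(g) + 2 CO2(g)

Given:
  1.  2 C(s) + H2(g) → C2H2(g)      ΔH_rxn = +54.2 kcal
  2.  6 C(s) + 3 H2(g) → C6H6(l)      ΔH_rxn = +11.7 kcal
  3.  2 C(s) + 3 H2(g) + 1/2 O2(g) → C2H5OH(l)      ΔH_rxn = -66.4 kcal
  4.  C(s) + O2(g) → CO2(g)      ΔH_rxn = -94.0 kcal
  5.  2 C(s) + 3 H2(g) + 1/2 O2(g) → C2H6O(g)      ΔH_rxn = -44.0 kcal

eq. 1: not needed (C2H2(g) appears nowhere else).
eq. 2 reversed and × 2 (reverse to put C6H6(l) on the reactant side; scale by 2 for the 2 C6H6(l)): (-2)·(+11.7) = -23.4 kcal
eq. 3 as written (C2H5OH(l) already on the product side): -66.4 kcal
eq. 4 × 2 (scale by 2 for the 2 CO2(g)): (2)·(-94.0) = -188.0 kcal
eq. 5 as written (C2H6O(g) already on the product side): -44.0 kcal
Combining the equations, ΔH_rxn = (-2)·(+11.7) + (1)·(-66.4) + (2)·(-94.0) + (1)·(-44.0) = -321.8 kcal

ΔH_rxn = -321.8 kcal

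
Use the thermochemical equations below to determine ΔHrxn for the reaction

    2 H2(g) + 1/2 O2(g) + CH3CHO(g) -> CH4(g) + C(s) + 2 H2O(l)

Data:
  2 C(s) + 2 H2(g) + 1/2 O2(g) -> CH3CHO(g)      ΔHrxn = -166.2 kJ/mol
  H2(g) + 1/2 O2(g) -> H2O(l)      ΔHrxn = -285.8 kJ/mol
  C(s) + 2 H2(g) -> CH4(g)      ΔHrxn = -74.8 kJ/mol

ΔHrxn = -480.2 kJ/mol

equation 1 reversed: +166.2 kJ/mol
equation 2 × 2: (2)·(-285.8) = -571.6 kJ/mol
equation 3 as written: -74.8 kJ/mol
Summing the manipulated equations, ΔHrxn = (-1)·(-166.2) + (2)·(-285.8) + (1)·(-74.8) = -480.2 kJ/mol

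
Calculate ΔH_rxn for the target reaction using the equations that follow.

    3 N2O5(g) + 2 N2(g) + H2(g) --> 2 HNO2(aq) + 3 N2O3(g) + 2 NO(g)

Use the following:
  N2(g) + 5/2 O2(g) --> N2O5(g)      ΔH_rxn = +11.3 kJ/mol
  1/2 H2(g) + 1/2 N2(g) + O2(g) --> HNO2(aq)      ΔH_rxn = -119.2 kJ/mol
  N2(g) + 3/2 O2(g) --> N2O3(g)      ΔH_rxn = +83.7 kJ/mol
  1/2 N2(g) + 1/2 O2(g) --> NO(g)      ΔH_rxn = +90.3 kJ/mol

ΔH_rxn = 159.4 kJ/mol

equation 1 reversed and × 3 (reverse to put N2O5(g) on the reactant side; ×3 to match 3 N2O5(g) in the target): (-3)·(+11.3) = -33.9 kJ/mol
equation 2 × 2 (×2 to match 2 HNO2(aq) in the target): (2)·(-119.2) = -238.4 kJ/mol
equation 3 × 3 (scale by 3 for the 3 N2O3(g)): (3)·(+83.7) = +251.1 kJ/mol
equation 4 × 2 (scale by 2 for the 2 NO(g)): (2)·(+90.3) = +180.6 kJ/mol
ΔH_rxn = (-33.9) + (-238.4) + (+251.1) + (+180.6) = 159.4 kJ/mol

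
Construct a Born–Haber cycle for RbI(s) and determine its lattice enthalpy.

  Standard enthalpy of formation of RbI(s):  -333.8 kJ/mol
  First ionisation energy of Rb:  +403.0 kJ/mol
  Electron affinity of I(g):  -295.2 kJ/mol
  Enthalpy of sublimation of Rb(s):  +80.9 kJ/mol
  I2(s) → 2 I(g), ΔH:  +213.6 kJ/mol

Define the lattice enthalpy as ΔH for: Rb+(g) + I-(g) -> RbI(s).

ΔHf° = 1·ΔHsub + 1·(ΣIE) + 1/2·D(I2) + 1·EA + U
-333.8 = 1·(+80.9) + 1·(+403.0) + 1/2·(+213.6) + 1·(-295.2) + U
U = -333.8 − (+295.5) = -629.3 kJ/mol

U = -629.3 kJ/mol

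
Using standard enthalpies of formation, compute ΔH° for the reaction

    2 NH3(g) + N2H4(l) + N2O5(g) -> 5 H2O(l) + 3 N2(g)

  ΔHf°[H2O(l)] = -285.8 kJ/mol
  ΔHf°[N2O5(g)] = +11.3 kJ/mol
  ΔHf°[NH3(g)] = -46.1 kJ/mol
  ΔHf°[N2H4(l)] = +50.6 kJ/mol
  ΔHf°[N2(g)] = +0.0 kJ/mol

ΔH° = -1398.7 kJ/mol

ΔH°rxn = Σ nΔHf°(products) − Σ nΔHf°(reactants).
Products: 5·(-285.8) + 3·(+0.0) = -1429.0
Reactants: 2·(-46.1) + 1·(+50.6) + 1·(+11.3) = -30.3
ΔH° = (-1429.0) − (-30.3) = -1398.7 kJ/mol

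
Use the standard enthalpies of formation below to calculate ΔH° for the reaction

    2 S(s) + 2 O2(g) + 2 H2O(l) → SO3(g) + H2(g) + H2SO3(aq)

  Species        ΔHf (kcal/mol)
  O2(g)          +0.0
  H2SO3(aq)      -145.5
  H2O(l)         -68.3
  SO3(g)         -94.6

ΔH°rxn = Σ nΔHf°(products) − Σ nΔHf°(reactants).
Products: 1·(-94.6) + 1·(+0.0) + 1·(-145.5) = -240.1
Reactants: 2·(+0.0) + 2·(+0.0) + 2·(-68.3) = -136.6
ΔH° = (-240.1) − (-136.6) = -103.5 kcal/mol

ΔH° = -103.5 kcal/mol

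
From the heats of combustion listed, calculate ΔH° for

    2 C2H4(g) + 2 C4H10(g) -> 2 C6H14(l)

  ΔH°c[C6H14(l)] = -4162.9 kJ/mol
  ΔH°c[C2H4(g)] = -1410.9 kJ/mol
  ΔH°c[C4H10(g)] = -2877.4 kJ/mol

ΔH° = -250.8 kJ/mol

Using ΔH = Σ nΔHc°(reactants) − Σ nΔHc°(products):
= [2·(-1410.9) + 2·(-2877.4)] − [2·(-4162.9)]
= -250.8 kJ/mol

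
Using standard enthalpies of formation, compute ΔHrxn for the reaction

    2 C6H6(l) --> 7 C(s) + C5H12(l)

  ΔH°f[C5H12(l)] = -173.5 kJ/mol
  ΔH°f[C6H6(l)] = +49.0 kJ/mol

ΔHrxn = -271.5 kJ/mol

Products: 7·(+0.0) + 1·(-173.5) = -173.5
Reactants: 2·(+49.0) = +98.0
ΔHrxn = (-173.5) − (+98.0) = -271.5 kJ/mol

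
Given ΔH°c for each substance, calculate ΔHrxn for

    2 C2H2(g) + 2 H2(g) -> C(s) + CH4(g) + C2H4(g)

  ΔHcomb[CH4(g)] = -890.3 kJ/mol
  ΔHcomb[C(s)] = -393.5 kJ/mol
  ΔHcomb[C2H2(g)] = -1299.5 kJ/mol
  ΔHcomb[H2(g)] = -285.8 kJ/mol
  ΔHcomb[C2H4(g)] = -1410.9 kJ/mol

With combustion enthalpies, reactants minus products:
= [2·(-1299.5) + 2·(-285.8)] − [1·(-393.5) + 1·(-890.3) + 1·(-1410.9)]
= -475.9 kJ/mol

ΔHrxn = -475.9 kJ/mol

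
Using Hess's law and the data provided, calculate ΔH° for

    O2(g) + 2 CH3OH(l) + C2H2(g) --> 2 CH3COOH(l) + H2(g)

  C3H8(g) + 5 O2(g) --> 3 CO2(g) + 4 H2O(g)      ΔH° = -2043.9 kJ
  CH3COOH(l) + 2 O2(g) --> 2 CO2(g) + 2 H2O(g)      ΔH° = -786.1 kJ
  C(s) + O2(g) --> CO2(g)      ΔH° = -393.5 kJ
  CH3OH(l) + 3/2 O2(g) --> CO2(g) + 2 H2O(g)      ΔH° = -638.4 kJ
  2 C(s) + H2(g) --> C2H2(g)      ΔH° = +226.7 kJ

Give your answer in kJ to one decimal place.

ΔH° = -718.3 kJ

equation 1: not needed (C3H8(g) appears nowhere else).
equation 2 reversed and × 2 (CH3COOH(l) must end up as a product; scale by 2 for the 2 CH3COOH(l)): (-2)·(-786.1) = +1572.2 kJ
equation 3 × 2: (2)·(-393.5) = -787.0 kJ
equation 4 × 2 (×2 to match 2 CH3OH(l) in the target): (2)·(-638.4) = -1276.8 kJ
equation 5 reversed (reverse to put C2H2(g) on the reactant side): -226.7 kJ
ΔH° = (-2)·(-786.1) + (2)·(-393.5) + (2)·(-638.4) + (-1)·(+226.7) = -718.3 kJ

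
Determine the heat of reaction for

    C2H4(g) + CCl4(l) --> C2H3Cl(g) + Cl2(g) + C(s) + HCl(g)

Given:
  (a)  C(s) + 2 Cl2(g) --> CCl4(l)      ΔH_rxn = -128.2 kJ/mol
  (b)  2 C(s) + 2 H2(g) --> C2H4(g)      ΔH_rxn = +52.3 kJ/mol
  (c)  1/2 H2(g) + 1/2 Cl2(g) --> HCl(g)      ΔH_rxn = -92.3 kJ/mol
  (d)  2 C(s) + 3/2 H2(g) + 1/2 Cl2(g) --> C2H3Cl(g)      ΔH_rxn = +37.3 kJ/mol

ΔH_rxn = 20.9 kJ/mol

(a) reversed: +128.2 kJ/mol
(b) reversed: -52.3 kJ/mol
(c) as written: -92.3 kJ/mol
(d) as written: +37.3 kJ/mol
ΔH_rxn = (-1)·(-128.2) + (-1)·(+52.3) + (1)·(-92.3) + (1)·(+37.3) = 20.9 kJ/mol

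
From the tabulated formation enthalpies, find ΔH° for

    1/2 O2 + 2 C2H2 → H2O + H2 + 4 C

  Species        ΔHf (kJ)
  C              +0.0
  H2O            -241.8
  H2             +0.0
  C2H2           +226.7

ΔH° = -695.2 kJ

Products: 1·(-241.8) + 1·(+0.0) + 4·(+0.0) = -241.8
Reactants: 1/2·(+0.0) + 2·(+226.7) = +453.4
ΔH° = (-241.8) − (+453.4) = -695.2 kJ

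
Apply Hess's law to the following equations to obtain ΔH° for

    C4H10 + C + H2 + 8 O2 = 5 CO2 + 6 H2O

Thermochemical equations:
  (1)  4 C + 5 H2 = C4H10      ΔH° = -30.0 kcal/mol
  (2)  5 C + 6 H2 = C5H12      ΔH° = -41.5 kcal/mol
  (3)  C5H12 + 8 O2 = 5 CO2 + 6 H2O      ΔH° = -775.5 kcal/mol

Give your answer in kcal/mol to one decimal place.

ΔH° = -787.0 kcal/mol

(1) reversed: +30.0 kcal/mol
(2) as written: -41.5 kcal/mol
(3) as written: -775.5 kcal/mol
Combining the equations, ΔH° = (+30.0) + (-41.5) + (-775.5) = -787.0 kcal/mol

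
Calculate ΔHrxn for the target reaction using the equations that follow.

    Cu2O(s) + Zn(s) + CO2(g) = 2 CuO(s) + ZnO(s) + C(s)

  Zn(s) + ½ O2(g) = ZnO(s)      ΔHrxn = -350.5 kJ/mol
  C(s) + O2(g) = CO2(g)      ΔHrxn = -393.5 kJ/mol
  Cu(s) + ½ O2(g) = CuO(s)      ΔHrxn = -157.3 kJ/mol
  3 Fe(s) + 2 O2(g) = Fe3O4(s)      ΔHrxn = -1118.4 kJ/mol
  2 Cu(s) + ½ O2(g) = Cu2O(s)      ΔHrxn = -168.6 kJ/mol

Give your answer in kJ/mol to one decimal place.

equation 1 as written: -350.5 kJ/mol
equation 2 reversed: +393.5 kJ/mol
equation 3 × 2: (2)·(-157.3) = -314.6 kJ/mol
equation 4: not needed.
equation 5 reversed: +168.6 kJ/mol
ΔHrxn = (-350.5) + (+393.5) + (-314.6) + (+168.6) = -103.0 kJ/mol

ΔHrxn = -103.0 kJ/mol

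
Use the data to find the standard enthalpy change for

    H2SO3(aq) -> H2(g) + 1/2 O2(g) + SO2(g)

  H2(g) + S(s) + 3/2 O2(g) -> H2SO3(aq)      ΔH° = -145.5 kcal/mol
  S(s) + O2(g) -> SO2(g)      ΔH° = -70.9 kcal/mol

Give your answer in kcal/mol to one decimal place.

equation 1 reversed (reverse to put H2SO3(aq) on the reactant side): +145.5 kcal/mol
equation 2 as written (SO2(g) already on the product side): -70.9 kcal/mol
By Hess's law, ΔH° = (-1)·(-145.5) + (1)·(-70.9) = 74.6 kcal/mol

ΔH° = 74.6 kcal/mol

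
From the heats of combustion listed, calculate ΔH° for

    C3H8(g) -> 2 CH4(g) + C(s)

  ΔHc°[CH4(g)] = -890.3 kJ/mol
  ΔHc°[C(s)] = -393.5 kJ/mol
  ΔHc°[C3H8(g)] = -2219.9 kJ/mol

Using ΔH = Σ nΔHc°(reactants) − Σ nΔHc°(products):
= [1·(-2219.9)] − [2·(-890.3) + 1·(-393.5)]
= -45.8 kJ/mol

ΔH° = -45.8 kJ/mol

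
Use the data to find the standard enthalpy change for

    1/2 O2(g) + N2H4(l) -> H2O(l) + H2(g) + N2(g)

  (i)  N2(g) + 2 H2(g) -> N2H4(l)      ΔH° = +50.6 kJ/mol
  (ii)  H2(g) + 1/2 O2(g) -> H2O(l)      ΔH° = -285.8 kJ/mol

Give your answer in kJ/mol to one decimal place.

(i) reversed (N2H4(l) must end up as a reactant): -50.6 kJ/mol
(ii) as written (H2O(l) already on the product side): -285.8 kJ/mol
ΔH° = (-1)·(+50.6) + (1)·(-285.8) = -336.4 kJ/mol

ΔH° = -336.4 kJ/mol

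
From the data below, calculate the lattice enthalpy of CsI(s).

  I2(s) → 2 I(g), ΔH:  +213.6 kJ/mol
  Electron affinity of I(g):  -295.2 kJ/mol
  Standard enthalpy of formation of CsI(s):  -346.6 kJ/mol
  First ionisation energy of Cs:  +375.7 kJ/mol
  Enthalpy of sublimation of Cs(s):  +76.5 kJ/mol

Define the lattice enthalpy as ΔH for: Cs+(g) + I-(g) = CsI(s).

ΔHf° = 1·ΔHsub + 1·(ΣIE) + 1/2·D(I2) + 1·EA + U
-346.6 = 1·(+76.5) + 1·(+375.7) + 1/2·(+213.6) + 1·(-295.2) + U
U = -346.6 − (+263.8) = -610.4 kJ/mol

U = -610.4 kJ/mol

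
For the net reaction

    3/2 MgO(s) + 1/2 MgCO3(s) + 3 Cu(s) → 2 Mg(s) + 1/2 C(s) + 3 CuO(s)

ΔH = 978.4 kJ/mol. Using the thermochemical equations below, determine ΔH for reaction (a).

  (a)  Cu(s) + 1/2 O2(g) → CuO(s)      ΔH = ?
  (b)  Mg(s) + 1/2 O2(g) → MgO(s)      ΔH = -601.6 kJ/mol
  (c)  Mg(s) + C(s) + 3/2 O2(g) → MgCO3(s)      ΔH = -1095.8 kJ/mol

ΔH = -157.3 kJ/mol

(a) × 3: contributes 3·x
(b) reversed and × 3/2: (-3/2)·(-601.6) = +902.4 kJ/mol
(c) reversed and × 1/2: (-1/2)·(-1095.8) = +547.9 kJ/mol
+978.4 = (+902.4) + (+547.9) + 3·x
x = (+978.4 − (+1450.3)) / (3) = -157.3 kJ/mol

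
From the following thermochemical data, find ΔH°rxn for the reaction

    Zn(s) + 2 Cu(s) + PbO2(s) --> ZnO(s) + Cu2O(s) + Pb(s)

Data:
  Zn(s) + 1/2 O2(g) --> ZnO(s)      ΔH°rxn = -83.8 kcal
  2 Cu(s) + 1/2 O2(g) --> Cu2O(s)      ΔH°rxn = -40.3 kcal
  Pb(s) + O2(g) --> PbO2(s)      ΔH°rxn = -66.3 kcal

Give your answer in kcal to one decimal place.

ΔH°rxn = -57.8 kcal

equation 1 as written (ZnO(s) already on the product side): -83.8 kcal
equation 2 as written (Cu2O(s) already on the product side): -40.3 kcal
equation 3 reversed (reverse to put PbO2(s) on the reactant side): +66.3 kcal
Since enthalpy is a state function, ΔH°rxn = (1)·(-83.8) + (1)·(-40.3) + (-1)·(-66.3) = -57.8 kcal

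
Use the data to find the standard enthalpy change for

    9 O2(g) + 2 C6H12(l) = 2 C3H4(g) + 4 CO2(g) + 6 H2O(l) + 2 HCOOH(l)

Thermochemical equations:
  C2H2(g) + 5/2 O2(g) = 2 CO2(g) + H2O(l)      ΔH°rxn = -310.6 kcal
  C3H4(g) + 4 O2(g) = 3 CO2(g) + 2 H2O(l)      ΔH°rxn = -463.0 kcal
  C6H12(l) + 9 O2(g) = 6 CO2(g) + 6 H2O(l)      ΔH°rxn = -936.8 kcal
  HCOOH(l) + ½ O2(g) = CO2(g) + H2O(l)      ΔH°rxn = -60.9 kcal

equation 1: not needed.
equation 2 reversed and × 2: (-2)·(-463.0) = +926.0 kcal
equation 3 × 2: (2)·(-936.8) = -1873.6 kcal
equation 4 reversed and × 2: (-2)·(-60.9) = +121.8 kcal
Combining the equations, ΔH°rxn = (-2)·(-463.0) + (2)·(-936.8) + (-2)·(-60.9) = -825.8 kcal

ΔH°rxn = -825.8 kcal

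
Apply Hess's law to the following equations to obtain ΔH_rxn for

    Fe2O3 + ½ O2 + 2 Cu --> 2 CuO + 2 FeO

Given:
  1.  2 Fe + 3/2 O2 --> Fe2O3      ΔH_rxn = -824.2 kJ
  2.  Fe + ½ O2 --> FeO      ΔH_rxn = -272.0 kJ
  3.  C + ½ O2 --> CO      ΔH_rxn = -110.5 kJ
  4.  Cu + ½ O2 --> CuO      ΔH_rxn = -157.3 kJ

ΔH_rxn = -34.4 kJ

eq. 1 reversed (reverse to put Fe2O3 on the reactant side): +824.2 kJ
eq. 2 × 2 (scale by 2 for the 2 FeO): (2)·(-272.0) = -544.0 kJ
eq. 3: not needed (CO appears nowhere else).
eq. 4 × 2 (×2 to match 2 CuO in the target): (2)·(-157.3) = -314.6 kJ
Combining the equations, ΔH_rxn = (-1)·(-824.2) + (2)·(-272.0) + (2)·(-157.3) = -34.4 kJ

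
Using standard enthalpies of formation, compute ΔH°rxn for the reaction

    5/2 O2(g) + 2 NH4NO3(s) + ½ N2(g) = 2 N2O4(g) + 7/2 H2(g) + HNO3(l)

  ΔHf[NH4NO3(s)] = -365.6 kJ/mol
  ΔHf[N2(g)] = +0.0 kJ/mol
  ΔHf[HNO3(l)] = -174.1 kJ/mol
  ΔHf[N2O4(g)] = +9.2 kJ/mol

Products: 2·(+9.2) + 7/2·(+0.0) + 1·(-174.1) = -155.7
Reactants: 5/2·(+0.0) + 2·(-365.6) + 1/2·(+0.0) = -731.2
ΔH°rxn = (-155.7) − (-731.2) = 575.5 kJ/mol

ΔH°rxn = 575.5 kJ/mol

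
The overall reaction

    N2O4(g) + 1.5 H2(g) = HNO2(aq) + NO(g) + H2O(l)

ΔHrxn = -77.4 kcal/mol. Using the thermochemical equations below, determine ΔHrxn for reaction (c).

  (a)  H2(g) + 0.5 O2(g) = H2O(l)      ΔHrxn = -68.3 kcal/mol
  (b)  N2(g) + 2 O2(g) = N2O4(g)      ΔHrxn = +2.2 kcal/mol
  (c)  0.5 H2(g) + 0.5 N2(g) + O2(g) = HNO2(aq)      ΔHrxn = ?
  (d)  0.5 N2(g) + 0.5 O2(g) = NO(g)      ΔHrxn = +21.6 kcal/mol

ΔHrxn = -28.5 kcal/mol

(a) as written: -68.3 kcal/mol
(b) reversed: -2.2 kcal/mol
(c) as written: contributes x
(d) as written: +21.6 kcal/mol
-77.4 = (-68.3) + (-2.2) + (+21.6) + x
x = (-77.4 − (-48.9)) / (1) = -28.5 kcal/mol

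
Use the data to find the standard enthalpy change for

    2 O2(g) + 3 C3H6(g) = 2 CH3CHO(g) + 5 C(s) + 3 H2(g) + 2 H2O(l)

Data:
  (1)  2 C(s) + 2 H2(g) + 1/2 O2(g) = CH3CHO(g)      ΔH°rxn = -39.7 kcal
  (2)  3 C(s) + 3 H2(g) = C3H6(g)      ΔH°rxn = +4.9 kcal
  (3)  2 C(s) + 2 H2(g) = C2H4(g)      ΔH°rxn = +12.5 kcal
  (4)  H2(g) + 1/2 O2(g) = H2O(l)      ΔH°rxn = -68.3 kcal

ΔH°rxn = -230.7 kcal

(1) × 2: (2)·(-39.7) = -79.4 kcal
(2) reversed and × 3: (-3)·(+4.9) = -14.7 kcal
(3): not needed.
(4) × 2: (2)·(-68.3) = -136.6 kcal
ΔH°rxn = (2)·(-39.7) + (-3)·(+4.9) + (2)·(-68.3) = -230.7 kcal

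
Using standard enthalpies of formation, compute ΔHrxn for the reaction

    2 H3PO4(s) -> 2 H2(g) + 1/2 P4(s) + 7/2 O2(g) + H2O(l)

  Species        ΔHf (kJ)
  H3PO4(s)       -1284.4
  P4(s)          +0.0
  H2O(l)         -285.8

ΔH°rxn = Σ nΔHf°(products) − Σ nΔHf°(reactants).
Products: 2·(+0.0) + 1/2·(+0.0) + 7/2·(+0.0) + 1·(-285.8) = -285.8
Reactants: 2·(-1284.4) = -2568.8
ΔHrxn = (-285.8) − (-2568.8) = 2283.0 kJ

ΔHrxn = 2283.0 kJ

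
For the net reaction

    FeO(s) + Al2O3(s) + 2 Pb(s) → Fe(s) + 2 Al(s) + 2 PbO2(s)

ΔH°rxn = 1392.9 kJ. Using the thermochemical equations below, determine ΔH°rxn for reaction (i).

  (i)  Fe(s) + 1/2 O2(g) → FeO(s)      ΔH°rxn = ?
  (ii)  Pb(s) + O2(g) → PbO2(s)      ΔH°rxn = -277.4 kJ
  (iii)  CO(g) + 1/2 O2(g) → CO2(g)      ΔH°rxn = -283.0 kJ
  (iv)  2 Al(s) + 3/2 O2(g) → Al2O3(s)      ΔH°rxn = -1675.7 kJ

ΔH°rxn = -272.0 kJ

(i) reversed (reverse to put FeO(s) on the reactant side): contributes −x
(ii) × 2 (scale by 2 for the 2 PbO2(s)): (2)·(-277.4) = -554.8 kJ
(iii): not needed (CO(g) appears nowhere else).
(iv) reversed (reverse to put Al2O3(s) on the reactant side): +1675.7 kJ
+1392.9 = (-554.8) + (+1675.7) − x
x = (+1392.9 − (+1120.9)) / (-1) = -272.0 kJ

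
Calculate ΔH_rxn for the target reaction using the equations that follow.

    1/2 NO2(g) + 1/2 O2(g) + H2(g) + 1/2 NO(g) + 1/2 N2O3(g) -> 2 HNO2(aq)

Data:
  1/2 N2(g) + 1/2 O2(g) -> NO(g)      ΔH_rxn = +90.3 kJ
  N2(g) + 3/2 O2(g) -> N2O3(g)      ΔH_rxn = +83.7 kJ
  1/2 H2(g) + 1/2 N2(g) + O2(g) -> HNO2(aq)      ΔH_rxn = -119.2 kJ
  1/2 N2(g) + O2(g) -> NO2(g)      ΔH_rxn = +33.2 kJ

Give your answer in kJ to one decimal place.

ΔH_rxn = -342.0 kJ

equation 1 reversed and × 1/2: (-1/2)·(+90.3) = -45.15 kJ
equation 2 reversed and × 1/2: (-1/2)·(+83.7) = -41.85 kJ
equation 3 × 2: (2)·(-119.2) = -238.4 kJ
equation 4 reversed and × 1/2: (-1/2)·(+33.2) = -16.6 kJ
ΔH_rxn = (-45.15) + (-41.85) + (-238.4) + (-16.6) = -342.0 kJ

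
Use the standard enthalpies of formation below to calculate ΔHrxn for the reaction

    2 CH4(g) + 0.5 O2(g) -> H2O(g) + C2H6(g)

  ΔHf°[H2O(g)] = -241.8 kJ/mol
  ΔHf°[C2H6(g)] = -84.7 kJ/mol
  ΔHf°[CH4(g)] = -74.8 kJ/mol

Products: 1·(-241.8) + 1·(-84.7) = -326.5
Reactants: 2·(-74.8) + 1/2·(+0.0) = -149.6
ΔHrxn = (-326.5) − (-149.6) = -176.9 kJ/mol

ΔHrxn = -176.9 kJ/mol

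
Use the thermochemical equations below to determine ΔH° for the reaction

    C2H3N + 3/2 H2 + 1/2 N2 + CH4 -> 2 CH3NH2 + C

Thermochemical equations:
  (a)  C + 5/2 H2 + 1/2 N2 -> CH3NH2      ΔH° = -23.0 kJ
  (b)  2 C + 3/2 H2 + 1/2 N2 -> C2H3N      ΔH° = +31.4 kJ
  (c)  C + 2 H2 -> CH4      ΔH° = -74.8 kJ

ΔH° = -2.6 kJ

(a) × 2: (2)·(-23.0) = -46.0 kJ
(b) reversed: -31.4 kJ
(c) reversed: +74.8 kJ
ΔH° = (2)·(-23.0) + (-1)·(+31.4) + (-1)·(-74.8) = -2.6 kJ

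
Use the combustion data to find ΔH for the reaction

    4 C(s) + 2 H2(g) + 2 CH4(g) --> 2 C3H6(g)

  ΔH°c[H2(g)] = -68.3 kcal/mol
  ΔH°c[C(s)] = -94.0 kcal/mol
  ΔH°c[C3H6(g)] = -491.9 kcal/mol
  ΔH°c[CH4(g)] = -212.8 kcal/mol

With combustion enthalpies, reactants minus products:
= [4·(-94.0) + 2·(-68.3) + 2·(-212.8)] − [2·(-491.9)]
= 45.6 kcal/mol

ΔH = 45.6 kcal/mol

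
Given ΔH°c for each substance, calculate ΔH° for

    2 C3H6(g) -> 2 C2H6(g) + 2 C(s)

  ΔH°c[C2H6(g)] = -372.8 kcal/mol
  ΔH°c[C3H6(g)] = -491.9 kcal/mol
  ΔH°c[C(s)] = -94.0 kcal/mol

Using ΔH = Σ nΔHc°(reactants) − Σ nΔHc°(products):
= [2·(-491.9)] − [2·(-372.8) + 2·(-94.0)]
= -50.2 kcal/mol

ΔH° = -50.2 kcal/mol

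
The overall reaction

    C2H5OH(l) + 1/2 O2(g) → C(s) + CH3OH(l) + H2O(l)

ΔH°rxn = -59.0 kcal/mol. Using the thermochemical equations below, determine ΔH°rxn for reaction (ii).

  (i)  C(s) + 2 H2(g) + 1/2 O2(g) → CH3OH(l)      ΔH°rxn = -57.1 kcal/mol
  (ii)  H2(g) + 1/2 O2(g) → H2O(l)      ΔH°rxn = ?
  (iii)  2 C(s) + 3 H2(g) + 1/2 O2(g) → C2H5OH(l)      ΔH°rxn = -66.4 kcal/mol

(i) as written: -57.1 kcal/mol
(ii) as written: contributes x
(iii) reversed: +66.4 kcal/mol
-59.0 = (-57.1) + (+66.4) + x
x = (-59.0 − (+9.3)) / (1) = -68.3 kcal/mol

ΔH°rxn = -68.3 kcal/mol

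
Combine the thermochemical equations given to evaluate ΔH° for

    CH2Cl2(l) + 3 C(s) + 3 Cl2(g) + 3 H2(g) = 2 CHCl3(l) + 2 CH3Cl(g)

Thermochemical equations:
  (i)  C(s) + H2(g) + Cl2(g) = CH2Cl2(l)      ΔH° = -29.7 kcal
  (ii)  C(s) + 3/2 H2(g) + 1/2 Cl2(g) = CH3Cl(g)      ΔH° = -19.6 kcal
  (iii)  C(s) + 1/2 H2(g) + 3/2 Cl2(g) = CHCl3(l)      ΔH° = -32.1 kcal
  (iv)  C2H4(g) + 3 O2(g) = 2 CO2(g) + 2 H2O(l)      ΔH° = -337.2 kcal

ΔH° = -73.7 kcal

(i) reversed: +29.7 kcal
(ii) × 2: (2)·(-19.6) = -39.2 kcal
(iii) × 2: (2)·(-32.1) = -64.2 kcal
(iv): not needed.
Combining the equations, ΔH° = (+29.7) + (-39.2) + (-64.2) = -73.7 kcal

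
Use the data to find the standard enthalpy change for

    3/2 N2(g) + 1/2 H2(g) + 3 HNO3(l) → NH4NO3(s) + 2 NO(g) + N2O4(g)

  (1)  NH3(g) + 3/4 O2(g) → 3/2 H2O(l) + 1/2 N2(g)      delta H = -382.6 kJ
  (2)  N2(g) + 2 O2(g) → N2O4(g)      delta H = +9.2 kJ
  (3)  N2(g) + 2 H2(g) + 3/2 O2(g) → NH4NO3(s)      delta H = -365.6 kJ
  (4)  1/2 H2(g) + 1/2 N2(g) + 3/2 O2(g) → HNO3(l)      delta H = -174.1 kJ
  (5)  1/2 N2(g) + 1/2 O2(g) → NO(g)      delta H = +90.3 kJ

(1): not needed (NH3(g) appears nowhere else).
(2) as written (N2O4(g) already on the product side): +9.2 kJ
(3) as written (NH4NO3(s) already on the product side): -365.6 kJ
(4) reversed and × 3 (HNO3(l) must end up as a reactant; scale by 3 for the 3 HNO3(l)): (-3)·(-174.1) = +522.3 kJ
(5) × 2 (scale by 2 for the 2 NO(g)): (2)·(+90.3) = +180.6 kJ
Combining the equations, delta H = (1)·(+9.2) + (1)·(-365.6) + (-3)·(-174.1) + (2)·(+90.3) = 346.5 kJ

delta H = 346.5 kJ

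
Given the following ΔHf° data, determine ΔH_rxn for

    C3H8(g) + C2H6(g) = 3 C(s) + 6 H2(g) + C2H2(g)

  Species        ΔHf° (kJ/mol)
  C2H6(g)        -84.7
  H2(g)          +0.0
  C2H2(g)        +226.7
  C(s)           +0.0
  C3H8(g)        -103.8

Products: 3·(+0.0) + 6·(+0.0) + 1·(+226.7) = +226.7
Reactants: 1·(-103.8) + 1·(-84.7) = -188.5
ΔH_rxn = (+226.7) − (-188.5) = 415.2 kJ/mol

ΔH_rxn = 415.2 kJ/mol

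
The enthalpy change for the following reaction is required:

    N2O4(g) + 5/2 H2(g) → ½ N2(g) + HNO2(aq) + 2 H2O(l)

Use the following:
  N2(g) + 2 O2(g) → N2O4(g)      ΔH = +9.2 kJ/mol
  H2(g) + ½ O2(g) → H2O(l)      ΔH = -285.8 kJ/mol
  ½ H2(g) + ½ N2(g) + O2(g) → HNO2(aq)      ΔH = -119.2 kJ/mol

ΔH = -700.0 kJ/mol

equation 1 reversed: -9.2 kJ/mol
equation 2 × 2: (2)·(-285.8) = -571.6 kJ/mol
equation 3 as written: -119.2 kJ/mol
ΔH = (-9.2) + (-571.6) + (-119.2) = -700.0 kJ/mol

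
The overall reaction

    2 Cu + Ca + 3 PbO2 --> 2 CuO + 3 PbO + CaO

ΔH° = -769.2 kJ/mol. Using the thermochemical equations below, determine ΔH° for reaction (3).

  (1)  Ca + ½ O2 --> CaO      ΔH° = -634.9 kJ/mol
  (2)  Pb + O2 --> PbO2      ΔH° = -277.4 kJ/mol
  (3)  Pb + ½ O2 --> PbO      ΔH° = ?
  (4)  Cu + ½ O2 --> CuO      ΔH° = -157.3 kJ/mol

(1) as written (CaO already on the product side): -634.9 kJ/mol
(2) reversed and × 3 (reverse to put PbO2 on the reactant side; scale by 3 for the 3 PbO2): (-3)·(-277.4) = +832.2 kJ/mol
(3) × 3 (scale by 3 for the 3 PbO): contributes 3·x
(4) × 2 (scale by 2 for the 2 CuO): (2)·(-157.3) = -314.6 kJ/mol
-769.2 = (-634.9) + (+832.2) + (-314.6) + 3·x
x = (-769.2 − (-117.3)) / (3) = -217.3 kJ/mol

ΔH° = -217.3 kJ/mol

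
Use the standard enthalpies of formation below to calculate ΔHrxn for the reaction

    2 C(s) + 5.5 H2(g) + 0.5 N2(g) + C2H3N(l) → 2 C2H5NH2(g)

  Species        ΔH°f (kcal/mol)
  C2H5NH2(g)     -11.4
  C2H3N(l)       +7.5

ΔH°rxn = Σ nΔHf°(products) − Σ nΔHf°(reactants).
Products: 2·(-11.4) = -22.8
Reactants: 2·(+0.0) + 11/2·(+0.0) + 1/2·(+0.0) + 1·(+7.5) = +7.5
ΔHrxn = (-22.8) − (+7.5) = -30.3 kcal/mol

ΔHrxn = -30.3 kcal/mol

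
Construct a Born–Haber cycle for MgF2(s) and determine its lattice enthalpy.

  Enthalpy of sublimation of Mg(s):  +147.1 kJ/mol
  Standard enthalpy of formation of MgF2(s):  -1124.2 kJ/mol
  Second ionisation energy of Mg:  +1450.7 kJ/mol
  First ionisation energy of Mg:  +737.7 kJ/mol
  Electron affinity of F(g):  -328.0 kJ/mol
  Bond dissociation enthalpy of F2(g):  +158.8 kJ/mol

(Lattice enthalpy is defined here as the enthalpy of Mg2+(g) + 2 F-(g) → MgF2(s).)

U = -2962.5 kJ/mol

ΔHf° = 1·ΔHsub + 1·(ΣIE) + 1·D(F2) + 2·EA + U
-1124.2 = 1·(+147.1) + 1·(+2188.4) + 1·(+158.8) + 2·(-328.0) + U
U = -1124.2 − (+1838.3) = -2962.5 kJ/mol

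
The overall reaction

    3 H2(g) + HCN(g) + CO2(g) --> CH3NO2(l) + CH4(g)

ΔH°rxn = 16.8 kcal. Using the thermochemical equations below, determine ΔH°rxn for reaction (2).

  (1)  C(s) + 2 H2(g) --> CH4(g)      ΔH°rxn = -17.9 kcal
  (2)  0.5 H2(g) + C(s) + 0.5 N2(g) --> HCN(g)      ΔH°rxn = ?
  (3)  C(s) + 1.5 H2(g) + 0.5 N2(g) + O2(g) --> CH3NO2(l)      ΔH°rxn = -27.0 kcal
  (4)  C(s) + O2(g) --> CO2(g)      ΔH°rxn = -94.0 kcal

(1) as written (CH4(g) already on the product side): -17.9 kcal
(2) reversed (reverse to put HCN(g) on the reactant side): contributes −x
(3) as written (CH3NO2(l) already on the product side): -27.0 kcal
(4) reversed (CO2(g) must end up as a reactant): +94.0 kcal
+16.8 = (-17.9) + (-27.0) + (+94.0) − x
x = (+16.8 − (+49.1)) / (-1) = 32.3 kcal

ΔH°rxn = 32.3 kcal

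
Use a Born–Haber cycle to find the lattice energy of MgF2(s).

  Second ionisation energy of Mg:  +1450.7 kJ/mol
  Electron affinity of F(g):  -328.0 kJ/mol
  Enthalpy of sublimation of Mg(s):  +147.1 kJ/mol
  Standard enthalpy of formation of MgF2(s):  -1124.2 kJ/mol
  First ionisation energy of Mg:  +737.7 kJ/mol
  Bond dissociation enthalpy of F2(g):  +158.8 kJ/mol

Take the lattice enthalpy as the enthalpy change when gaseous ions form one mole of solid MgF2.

ΔHf° = 1·ΔHsub + 1·(ΣIE) + 1·D(F2) + 2·EA + U
-1124.2 = 1·(+147.1) + 1·(+2188.4) + 1·(+158.8) + 2·(-328.0) + U
U = -1124.2 − (+1838.3) = -2962.5 kJ/mol

U = -2962.5 kJ/mol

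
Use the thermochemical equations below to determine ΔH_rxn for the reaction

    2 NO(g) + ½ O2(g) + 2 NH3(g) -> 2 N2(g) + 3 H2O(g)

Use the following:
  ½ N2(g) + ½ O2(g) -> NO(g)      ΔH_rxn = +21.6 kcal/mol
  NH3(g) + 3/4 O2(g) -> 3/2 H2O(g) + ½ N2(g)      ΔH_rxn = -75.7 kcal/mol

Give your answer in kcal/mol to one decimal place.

equation 1 reversed and × 2 (NO(g) must end up as a reactant; scale by 2 for the 2 NO(g)): (-2)·(+21.6) = -43.2 kcal/mol
equation 2 × 2 (×2 to match 2 NH3(g) in the target): (2)·(-75.7) = -151.4 kcal/mol
ΔH_rxn = (-2)·(+21.6) + (2)·(-75.7) = -194.6 kcal/mol

ΔH_rxn = -194.6 kcal/mol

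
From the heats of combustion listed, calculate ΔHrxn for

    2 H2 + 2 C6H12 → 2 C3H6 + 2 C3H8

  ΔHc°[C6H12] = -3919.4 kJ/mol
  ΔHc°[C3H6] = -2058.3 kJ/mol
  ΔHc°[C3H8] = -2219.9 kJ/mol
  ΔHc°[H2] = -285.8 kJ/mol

ΔHrxn = 146.0 kJ/mol

With combustion enthalpies, reactants minus products:
= [2·(-285.8) + 2·(-3919.4)] − [2·(-2058.3) + 2·(-2219.9)]
= 146.0 kJ/mol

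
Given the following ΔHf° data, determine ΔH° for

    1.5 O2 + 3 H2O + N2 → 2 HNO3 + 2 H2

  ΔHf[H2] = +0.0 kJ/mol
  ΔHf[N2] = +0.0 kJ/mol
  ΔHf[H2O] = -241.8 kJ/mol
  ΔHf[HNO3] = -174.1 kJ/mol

Products: 2·(-174.1) + 2·(+0.0) = -348.2
Reactants: 3/2·(+0.0) + 3·(-241.8) + 1·(+0.0) = -725.4
ΔH° = (-348.2) − (-725.4) = 377.2 kJ/mol

ΔH° = 377.2 kJ/mol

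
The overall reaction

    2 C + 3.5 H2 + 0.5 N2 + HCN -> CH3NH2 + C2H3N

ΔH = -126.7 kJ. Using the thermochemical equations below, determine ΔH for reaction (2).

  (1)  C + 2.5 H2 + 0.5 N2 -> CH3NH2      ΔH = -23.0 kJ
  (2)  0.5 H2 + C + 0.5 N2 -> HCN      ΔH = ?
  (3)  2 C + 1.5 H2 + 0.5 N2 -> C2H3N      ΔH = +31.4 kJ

(1) as written: -23.0 kJ
(2) reversed: contributes −x
(3) as written: +31.4 kJ
-126.7 = (-23.0) + (+31.4) − x
x = (-126.7 − (+8.4)) / (-1) = 135.1 kJ

ΔH = 135.1 kJ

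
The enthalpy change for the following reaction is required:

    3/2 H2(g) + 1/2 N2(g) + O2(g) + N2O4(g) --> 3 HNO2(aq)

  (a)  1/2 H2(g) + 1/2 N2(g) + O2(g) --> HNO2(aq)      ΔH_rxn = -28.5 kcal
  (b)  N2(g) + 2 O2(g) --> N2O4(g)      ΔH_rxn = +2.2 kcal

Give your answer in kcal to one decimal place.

(a) × 3: (3)·(-28.5) = -85.5 kcal
(b) reversed: -2.2 kcal
Combining the equations, ΔH_rxn = (3)·(-28.5) + (-1)·(+2.2) = -87.7 kcal

ΔH_rxn = -87.7 kcal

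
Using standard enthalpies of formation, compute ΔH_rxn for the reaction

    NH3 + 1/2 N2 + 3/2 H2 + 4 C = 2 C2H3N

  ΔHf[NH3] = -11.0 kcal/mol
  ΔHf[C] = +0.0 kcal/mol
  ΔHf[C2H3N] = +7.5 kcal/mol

Products: 2·(+7.5) = +15.0
Reactants: 1·(-11.0) + 1/2·(+0.0) + 3/2·(+0.0) + 4·(+0.0) = -11.0
ΔH_rxn = (+15.0) − (-11.0) = 26.0 kcal/mol

ΔH_rxn = 26.0 kcal/mol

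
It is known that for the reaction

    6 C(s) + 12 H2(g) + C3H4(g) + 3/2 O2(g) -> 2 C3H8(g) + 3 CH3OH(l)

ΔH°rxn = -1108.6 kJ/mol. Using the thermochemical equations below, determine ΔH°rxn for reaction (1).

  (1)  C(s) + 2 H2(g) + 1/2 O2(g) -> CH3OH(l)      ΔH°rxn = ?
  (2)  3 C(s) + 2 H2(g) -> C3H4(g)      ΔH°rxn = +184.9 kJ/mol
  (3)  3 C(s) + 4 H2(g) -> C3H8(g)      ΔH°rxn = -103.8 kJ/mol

ΔH°rxn = -238.7 kJ/mol

(1) × 3 (scale by 3 for the 3 CH3OH(l)): contributes 3·x
(2) reversed (C3H4(g) must end up as a reactant): -184.9 kJ/mol
(3) × 2 (×2 to match 2 C3H8(g) in the target): (2)·(-103.8) = -207.6 kJ/mol
-1108.6 = (-184.9) + (-207.6) + 3·x
x = (-1108.6 − (-392.5)) / (3) = -238.7 kJ/mol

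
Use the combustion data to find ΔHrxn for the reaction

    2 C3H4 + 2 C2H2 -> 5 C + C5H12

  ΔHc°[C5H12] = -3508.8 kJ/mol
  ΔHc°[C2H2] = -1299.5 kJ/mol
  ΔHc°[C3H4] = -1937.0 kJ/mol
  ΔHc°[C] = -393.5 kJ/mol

ΔHrxn = -996.7 kJ/mol

With combustion enthalpies, reactants minus products:
= [2·(-1937.0) + 2·(-1299.5)] − [5·(-393.5) + 1·(-3508.8)]
= -996.7 kJ/mol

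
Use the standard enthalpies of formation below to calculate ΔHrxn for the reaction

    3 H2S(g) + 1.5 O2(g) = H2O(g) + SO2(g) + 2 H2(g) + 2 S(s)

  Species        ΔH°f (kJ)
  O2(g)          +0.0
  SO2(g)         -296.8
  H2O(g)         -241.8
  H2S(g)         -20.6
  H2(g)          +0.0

Products: 1·(-241.8) + 1·(-296.8) + 2·(+0.0) + 2·(+0.0) = -538.6
Reactants: 3·(-20.6) + 3/2·(+0.0) = -61.8
ΔHrxn = (-538.6) − (-61.8) = -476.8 kJ

ΔHrxn = -476.8 kJ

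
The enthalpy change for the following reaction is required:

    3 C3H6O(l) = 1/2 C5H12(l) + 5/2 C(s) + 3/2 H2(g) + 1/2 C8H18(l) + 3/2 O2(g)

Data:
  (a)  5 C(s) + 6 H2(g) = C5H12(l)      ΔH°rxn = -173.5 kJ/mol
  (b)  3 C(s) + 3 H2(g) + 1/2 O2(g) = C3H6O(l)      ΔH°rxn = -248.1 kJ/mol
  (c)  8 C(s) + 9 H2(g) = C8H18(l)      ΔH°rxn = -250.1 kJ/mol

(a) × 1/2: (1/2)·(-173.5) = -86.75 kJ/mol
(b) reversed and × 3: (-3)·(-248.1) = +744.3 kJ/mol
(c) × 1/2: (1/2)·(-250.1) = -125.05 kJ/mol
Combining the equations, ΔH°rxn = (-86.75) + (+744.3) + (-125.05) = 532.5 kJ/mol

ΔH°rxn = 532.5 kJ/mol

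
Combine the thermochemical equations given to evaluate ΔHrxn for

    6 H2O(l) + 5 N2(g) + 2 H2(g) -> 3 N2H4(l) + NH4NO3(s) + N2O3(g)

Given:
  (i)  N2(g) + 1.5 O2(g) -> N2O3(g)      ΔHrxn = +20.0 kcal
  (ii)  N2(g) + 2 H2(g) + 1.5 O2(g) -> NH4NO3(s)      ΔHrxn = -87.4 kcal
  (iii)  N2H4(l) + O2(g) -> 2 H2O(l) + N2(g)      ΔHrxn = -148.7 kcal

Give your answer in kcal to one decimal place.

ΔHrxn = 378.7 kcal

(i) as written (N2O3(g) already on the product side): +20.0 kcal
(ii) as written (NH4NO3(s) already on the product side): -87.4 kcal
(iii) reversed and × 3 (N2H4(l) must end up as a product; ×3 to match 3 N2H4(l) in the target): (-3)·(-148.7) = +446.1 kcal
By Hess's law, ΔHrxn = (1)·(+20.0) + (1)·(-87.4) + (-3)·(-148.7) = 378.7 kcal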